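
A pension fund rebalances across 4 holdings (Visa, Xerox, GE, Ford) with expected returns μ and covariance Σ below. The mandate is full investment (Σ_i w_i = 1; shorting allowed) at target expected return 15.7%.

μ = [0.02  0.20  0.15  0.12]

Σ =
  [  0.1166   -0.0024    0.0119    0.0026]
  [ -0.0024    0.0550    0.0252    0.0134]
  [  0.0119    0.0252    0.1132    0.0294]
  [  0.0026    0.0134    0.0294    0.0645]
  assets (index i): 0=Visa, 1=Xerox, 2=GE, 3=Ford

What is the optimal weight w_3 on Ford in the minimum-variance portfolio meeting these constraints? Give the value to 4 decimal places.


0.2514

x=Σ⁻¹μ = [0.1833  3.2484  0.3138  1.0352]
y=Σ⁻¹𝟙 = [8.4643  15.0396  1.6669  11.2784]
a=μᵀx=0.824634  b=𝟙ᵀx=4.780646  c=𝟙ᵀy=36.449160  D=ac−b²=7.202636
λ₁=(c·0.157−b)/D = (36.449160·0.157−4.780646)/7.202636 = 0.130768
λ₂=(a−b·0.157)/D = (0.824634−4.780646·0.157)/7.202636 = 0.010284
w* = 0.130768·x + 0.010284·y:
  w_0 = 0.130768·0.1833 + 0.010284·8.4643 = 0.1110  (Visa)
  w_1 = 0.130768·3.2484 + 0.010284·15.0396 = 0.5794  (Xerox)
  w_2 = 0.130768·0.3138 + 0.010284·1.6669 = 0.0582  (GE)
  w_3 = 0.130768·1.0352 + 0.010284·11.2784 = 0.2514  (Ford)
Σw_i=1.0000  μᵀw=0.1570
σ²=wᵀΣw=λ₁·μ_p+λ₂ = 0.130768·0.157 + 0.010284 = 0.030815 ≈ 0.0308


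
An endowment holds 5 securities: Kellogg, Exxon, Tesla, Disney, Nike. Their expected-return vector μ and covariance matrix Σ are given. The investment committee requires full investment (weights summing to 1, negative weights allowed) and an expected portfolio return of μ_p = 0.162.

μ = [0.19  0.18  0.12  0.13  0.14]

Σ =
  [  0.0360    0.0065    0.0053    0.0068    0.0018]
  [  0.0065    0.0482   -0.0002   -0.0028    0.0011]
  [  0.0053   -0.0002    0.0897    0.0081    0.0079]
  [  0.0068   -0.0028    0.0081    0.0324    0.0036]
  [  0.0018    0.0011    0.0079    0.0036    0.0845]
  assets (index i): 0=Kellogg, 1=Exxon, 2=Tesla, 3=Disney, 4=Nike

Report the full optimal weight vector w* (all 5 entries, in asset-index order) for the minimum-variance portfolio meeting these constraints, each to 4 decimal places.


u=Σ⁻¹μ = [3.9024  3.3643  0.7125  3.1583  1.3287]
v=Σ⁻¹𝟙 = [17.8116  19.6709  6.9572  26.0378  9.4391]
a=μᵀu=2.029132  b=𝟙ᵀu=12.466226  c=𝟙ᵀv=79.916639  D=ac−b²=6.754614
λ₁=(c·0.162−b)/D = (79.916639·0.162−12.466226)/6.754614 = 0.071102
λ₂=(a−b·0.162)/D = (2.029132−12.466226·0.162)/6.754614 = 0.001422
w* = 0.071102·u + 0.001422·v:
  w_0 = 0.071102·3.9024 + 0.001422·17.8116 = 0.3028  (Kellogg)
  w_1 = 0.071102·3.3643 + 0.001422·19.6709 = 0.2672  (Exxon)
  w_2 = 0.071102·0.7125 + 0.001422·6.9572 = 0.0606  (Tesla)
  w_3 = 0.071102·3.1583 + 0.001422·26.0378 = 0.2616  (Disney)
  w_4 = 0.071102·1.3287 + 0.001422·9.4391 = 0.1079  (Nike)
Σw_i=1.0000  μᵀw=0.1620
σ²=wᵀΣw=λ₁·μ_p+λ₂ = 0.071102·0.162 + 0.001422 = 0.012940 ≈ 0.0129

0.3028  0.2672  0.0606  0.2616  0.1079


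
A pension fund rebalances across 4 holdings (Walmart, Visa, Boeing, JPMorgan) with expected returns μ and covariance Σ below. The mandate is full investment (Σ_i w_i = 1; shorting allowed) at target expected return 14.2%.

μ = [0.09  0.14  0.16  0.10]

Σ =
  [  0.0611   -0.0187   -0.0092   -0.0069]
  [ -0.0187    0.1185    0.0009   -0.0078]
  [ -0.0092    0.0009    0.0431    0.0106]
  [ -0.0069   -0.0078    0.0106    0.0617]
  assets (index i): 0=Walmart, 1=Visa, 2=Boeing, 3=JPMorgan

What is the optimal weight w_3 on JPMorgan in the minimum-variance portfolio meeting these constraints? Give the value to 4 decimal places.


0.0251

g=Σ⁻¹μ = [2.7408  1.6811  3.9008  1.4696]
h=Σ⁻¹𝟙 = [26.0354  13.4568  24.3882  16.6303]
a=μᵀg=1.253111  b=𝟙ᵀg=9.792288  c=𝟙ᵀh=80.510763  D=ac−b²=5.000032
λ₁=(c·0.142−b)/D = (80.510763·0.142−9.792288)/5.000032 = 0.328046
λ₂=(a−b·0.142)/D = (1.253111−9.792288·0.142)/5.000032 = -0.027479
w* = 0.328046·g + -0.027479·h:
  w_0 = 0.328046·2.7408 + -0.027479·26.0354 = 0.1837  (Walmart)
  w_1 = 0.328046·1.6811 + -0.027479·13.4568 = 0.1817  (Visa)
  w_2 = 0.328046·3.9008 + -0.027479·24.3882 = 0.6095  (Boeing)
  w_3 = 0.328046·1.4696 + -0.027479·16.6303 = 0.0251  (JPMorgan)
Σw_i=1.0000  μᵀw=0.1420
σ²=wᵀΣw=λ₁·μ_p+λ₂ = 0.328046·0.142 + -0.027479 = 0.019104 ≈ 0.0191


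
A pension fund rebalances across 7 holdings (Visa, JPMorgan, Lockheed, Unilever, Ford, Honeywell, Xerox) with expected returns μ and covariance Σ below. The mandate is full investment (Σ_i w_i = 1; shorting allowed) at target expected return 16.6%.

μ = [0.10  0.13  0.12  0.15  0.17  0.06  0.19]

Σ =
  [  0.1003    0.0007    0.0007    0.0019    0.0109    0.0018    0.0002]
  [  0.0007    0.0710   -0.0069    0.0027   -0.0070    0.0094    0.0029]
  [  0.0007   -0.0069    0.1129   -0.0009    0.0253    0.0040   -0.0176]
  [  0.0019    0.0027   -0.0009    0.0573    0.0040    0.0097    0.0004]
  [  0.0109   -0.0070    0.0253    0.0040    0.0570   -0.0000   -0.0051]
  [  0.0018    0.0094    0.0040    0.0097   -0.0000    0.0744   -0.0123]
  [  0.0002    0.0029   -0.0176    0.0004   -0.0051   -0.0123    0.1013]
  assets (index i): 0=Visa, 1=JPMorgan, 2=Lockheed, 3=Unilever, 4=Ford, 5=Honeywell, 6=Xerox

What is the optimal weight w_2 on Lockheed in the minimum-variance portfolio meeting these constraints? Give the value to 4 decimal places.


0.0570

u=Σ⁻¹μ = [0.6229  1.9340  0.8995  2.2174  2.7405  0.5689  2.1736]
v=Σ⁻¹𝟙 = [7.7726  13.6482  8.1562  13.6516  14.3132  11.4493  12.9396]
a=μᵀu=1.667250  b=𝟙ᵀu=11.156715  c=𝟙ᵀv=81.930562  D=ac−b²=12.126442
λ₁=(c·0.166−b)/D = (81.930562·0.166−11.156715)/12.126442 = 0.201523
λ₂=(a−b·0.166)/D = (1.667250−11.156715·0.166)/12.126442 = -0.015237
w* = 0.201523·u + -0.015237·v:
  w_0 = 0.201523·0.6229 + -0.015237·7.7726 = 0.0071  (Visa)
  w_1 = 0.201523·1.9340 + -0.015237·13.6482 = 0.1818  (JPMorgan)
  w_2 = 0.201523·0.8995 + -0.015237·8.1562 = 0.0570  (Lockheed)
  w_3 = 0.201523·2.2174 + -0.015237·13.6516 = 0.2388  (Unilever)
  w_4 = 0.201523·2.7405 + -0.015237·14.3132 = 0.3342  (Ford)
  w_5 = 0.201523·0.5689 + -0.015237·11.4493 = -0.0598  (Honeywell)
  w_6 = 0.201523·2.1736 + -0.015237·12.9396 = 0.2409  (Xerox)
Σw_i=1.0000  μᵀw=0.1660
σ²=wᵀΣw=λ₁·μ_p+λ₂ = 0.201523·0.166 + -0.015237 = 0.018216 ≈ 0.0182


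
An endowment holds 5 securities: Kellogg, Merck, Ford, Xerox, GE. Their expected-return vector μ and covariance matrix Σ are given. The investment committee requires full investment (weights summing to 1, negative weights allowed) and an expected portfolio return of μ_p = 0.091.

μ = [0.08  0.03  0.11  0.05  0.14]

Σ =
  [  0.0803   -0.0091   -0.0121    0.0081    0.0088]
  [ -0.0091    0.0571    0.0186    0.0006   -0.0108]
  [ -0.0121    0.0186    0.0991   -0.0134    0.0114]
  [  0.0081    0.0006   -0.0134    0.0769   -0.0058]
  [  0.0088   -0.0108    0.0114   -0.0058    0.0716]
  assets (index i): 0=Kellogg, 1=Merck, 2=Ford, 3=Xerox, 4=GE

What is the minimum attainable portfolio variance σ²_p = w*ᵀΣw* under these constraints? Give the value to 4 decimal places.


p=Σ⁻¹μ = [0.9348  0.6915  0.9972  0.8601  1.8556]
q=Σ⁻¹𝟙 = [12.8186  19.6368  8.1234  14.0623  15.1987]
a=μᵀp=0.508005  b=𝟙ᵀp=5.339107  c=𝟙ᵀq=69.839908  D=ac−b²=6.972977
λ₁=(c·0.091−b)/D = (69.839908·0.091−5.339107)/6.972977 = 0.145752
λ₂=(a−b·0.091)/D = (0.508005−5.339107·0.091)/6.972977 = 0.003176
w* = 0.145752·p + 0.003176·q:
  w_0 = 0.145752·0.9348 + 0.003176·12.8186 = 0.1770  (Kellogg)
  w_1 = 0.145752·0.6915 + 0.003176·19.6368 = 0.1632  (Merck)
  w_2 = 0.145752·0.9972 + 0.003176·8.1234 = 0.1711  (Ford)
  w_3 = 0.145752·0.8601 + 0.003176·14.0623 = 0.1700  (Xerox)
  w_4 = 0.145752·1.8556 + 0.003176·15.1987 = 0.3187  (GE)
Σw_i=1.0000  μᵀw=0.0910
σ²=wᵀΣw=λ₁·μ_p+λ₂ = 0.145752·0.091 + 0.003176 = 0.016439 ≈ 0.0164

0.0164


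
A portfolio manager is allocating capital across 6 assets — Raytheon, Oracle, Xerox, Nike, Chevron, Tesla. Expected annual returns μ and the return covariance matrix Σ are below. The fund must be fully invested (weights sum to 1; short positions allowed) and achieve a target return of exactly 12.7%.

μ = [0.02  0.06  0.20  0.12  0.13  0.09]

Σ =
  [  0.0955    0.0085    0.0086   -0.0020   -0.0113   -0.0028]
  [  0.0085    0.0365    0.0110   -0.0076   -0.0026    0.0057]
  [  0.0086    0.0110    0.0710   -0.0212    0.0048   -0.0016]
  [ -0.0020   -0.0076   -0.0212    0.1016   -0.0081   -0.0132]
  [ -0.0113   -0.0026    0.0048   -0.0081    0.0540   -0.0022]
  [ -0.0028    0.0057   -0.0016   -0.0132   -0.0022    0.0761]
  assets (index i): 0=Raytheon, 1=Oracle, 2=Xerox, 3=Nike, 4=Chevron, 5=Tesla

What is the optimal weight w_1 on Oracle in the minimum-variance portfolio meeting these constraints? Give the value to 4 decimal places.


x=Σ⁻¹μ = [0.2405  1.0462  3.1880  2.3566  2.6461  1.6654]
y=Σ⁻¹𝟙 = [10.8590  23.9590  13.3451  18.6361  24.2038  15.9584]
a=μᵀx=1.481856  b=𝟙ᵀx=11.142822  c=𝟙ᵀy=106.961429  D=ac−b²=34.338990
λ₁=(c·0.127−b)/D = (106.961429·0.127−11.142822)/34.338990 = 0.071094
λ₂=(a−b·0.127)/D = (1.481856−11.142822·0.127)/34.338990 = 0.001943
w* = 0.071094·x + 0.001943·y:
  w_0 = 0.071094·0.2405 + 0.001943·10.8590 = 0.0382  (Raytheon)
  w_1 = 0.071094·1.0462 + 0.001943·23.9590 = 0.1209  (Oracle)
  w_2 = 0.071094·3.1880 + 0.001943·13.3451 = 0.2526  (Xerox)
  w_3 = 0.071094·2.3566 + 0.001943·18.6361 = 0.2038  (Nike)
  w_4 = 0.071094·2.6461 + 0.001943·24.2038 = 0.2351  (Chevron)
  w_5 = 0.071094·1.6654 + 0.001943·15.9584 = 0.1494  (Tesla)
Σw_i=1.0000  μᵀw=0.1270
σ²=wᵀΣw=λ₁·μ_p+λ₂ = 0.071094·0.127 + 0.001943 = 0.010972 ≈ 0.0110

0.1209


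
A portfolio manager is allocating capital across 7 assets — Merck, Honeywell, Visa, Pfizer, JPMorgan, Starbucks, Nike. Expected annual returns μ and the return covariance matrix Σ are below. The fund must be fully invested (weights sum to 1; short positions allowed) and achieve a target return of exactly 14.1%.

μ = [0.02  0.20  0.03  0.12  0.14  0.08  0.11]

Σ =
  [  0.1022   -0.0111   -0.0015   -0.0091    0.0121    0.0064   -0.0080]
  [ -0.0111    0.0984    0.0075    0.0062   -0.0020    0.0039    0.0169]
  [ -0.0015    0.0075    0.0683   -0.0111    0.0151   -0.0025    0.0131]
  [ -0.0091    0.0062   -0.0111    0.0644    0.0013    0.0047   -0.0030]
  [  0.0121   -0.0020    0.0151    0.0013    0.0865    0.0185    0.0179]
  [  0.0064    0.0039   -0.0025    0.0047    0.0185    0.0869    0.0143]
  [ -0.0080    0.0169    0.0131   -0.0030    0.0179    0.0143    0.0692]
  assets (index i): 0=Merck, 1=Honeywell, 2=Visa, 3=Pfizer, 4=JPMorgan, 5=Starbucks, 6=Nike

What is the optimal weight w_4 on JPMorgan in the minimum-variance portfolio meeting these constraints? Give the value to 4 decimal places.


g=Σ⁻¹μ = [0.4449  1.8343  0.0892  1.7567  1.3181  0.2924  0.8510]
h=Σ⁻¹𝟙 = [12.3662  7.3556  14.8127  18.9647  3.5645  7.3173  9.6680]
a=μᵀg=0.890760  b=𝟙ᵀg=6.586482  c=𝟙ᵀh=74.049043  D=ac−b²=22.578197
λ₁=(c·0.141−b)/D = (74.049043·0.141−6.586482)/22.578197 = 0.170715
λ₂=(a−b·0.141)/D = (0.890760−6.586482·0.141)/22.578197 = -0.001680
w* = 0.170715·g + -0.001680·h:
  w_0 = 0.170715·0.4449 + -0.001680·12.3662 = 0.0552  (Merck)
  w_1 = 0.170715·1.8343 + -0.001680·7.3556 = 0.3008  (Honeywell)
  w_2 = 0.170715·0.0892 + -0.001680·14.8127 = -0.0097  (Visa)
  w_3 = 0.170715·1.7567 + -0.001680·18.9647 = 0.2680  (Pfizer)
  w_4 = 0.170715·1.3181 + -0.001680·3.5645 = 0.2190  (JPMorgan)
  w_5 = 0.170715·0.2924 + -0.001680·7.3173 = 0.0376  (Starbucks)
  w_6 = 0.170715·0.8510 + -0.001680·9.6680 = 0.1290  (Nike)
Σw_i=1.0000  μᵀw=0.1410
σ²=wᵀΣw=λ₁·μ_p+λ₂ = 0.170715·0.141 + -0.001680 = 0.022391 ≈ 0.0224

0.2190


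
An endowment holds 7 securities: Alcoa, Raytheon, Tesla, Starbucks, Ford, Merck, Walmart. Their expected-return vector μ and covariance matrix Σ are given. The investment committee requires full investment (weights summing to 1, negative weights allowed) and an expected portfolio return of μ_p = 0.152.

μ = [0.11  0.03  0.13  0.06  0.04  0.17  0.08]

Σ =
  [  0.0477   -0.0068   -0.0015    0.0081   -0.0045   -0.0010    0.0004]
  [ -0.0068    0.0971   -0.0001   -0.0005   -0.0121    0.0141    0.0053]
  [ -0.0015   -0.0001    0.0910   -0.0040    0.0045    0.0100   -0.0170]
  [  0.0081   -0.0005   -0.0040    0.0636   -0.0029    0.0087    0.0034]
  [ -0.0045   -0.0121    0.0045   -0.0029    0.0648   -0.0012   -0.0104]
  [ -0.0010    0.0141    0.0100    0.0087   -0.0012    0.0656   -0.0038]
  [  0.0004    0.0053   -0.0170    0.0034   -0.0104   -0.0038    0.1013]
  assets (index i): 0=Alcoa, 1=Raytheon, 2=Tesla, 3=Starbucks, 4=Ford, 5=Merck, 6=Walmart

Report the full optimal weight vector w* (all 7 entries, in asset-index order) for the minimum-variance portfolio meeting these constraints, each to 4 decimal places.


g=Σ⁻¹μ = [2.4467  0.1906  1.3929  0.3722  0.9771  2.4125  1.1822]
h=Σ⁻¹𝟙 = [23.1291  12.3961  12.2050  12.4566  21.4025  10.5847  13.3563]
a=μᵀg=1.022039  b=𝟙ᵀg=8.974135  c=𝟙ᵀh=105.530336  D=ac−b²=27.320967
λ₁=(c·0.152−b)/D = (105.530336·0.152−8.974135)/27.320967 = 0.258647
λ₂=(a−b·0.152)/D = (1.022039−8.974135·0.152)/27.320967 = -0.012519
w* = 0.258647·g + -0.012519·h:
  w_0 = 0.258647·2.4467 + -0.012519·23.1291 = 0.3433  (Alcoa)
  w_1 = 0.258647·0.1906 + -0.012519·12.3961 = -0.1059  (Raytheon)
  w_2 = 0.258647·1.3929 + -0.012519·12.2050 = 0.2075  (Tesla)
  w_3 = 0.258647·0.3722 + -0.012519·12.4566 = -0.0597  (Starbucks)
  w_4 = 0.258647·0.9771 + -0.012519·21.4025 = -0.0152  (Ford)
  w_5 = 0.258647·2.4125 + -0.012519·10.5847 = 0.4915  (Merck)
  w_6 = 0.258647·1.1822 + -0.012519·13.3563 = 0.1386  (Walmart)
Σw_i=1.0000  μᵀw=0.1520
σ²=wᵀΣw=λ₁·μ_p+λ₂ = 0.258647·0.152 + -0.012519 = 0.026795 ≈ 0.0268

0.3433  -0.1059  0.2075  -0.0597  -0.0152  0.4915  0.1386


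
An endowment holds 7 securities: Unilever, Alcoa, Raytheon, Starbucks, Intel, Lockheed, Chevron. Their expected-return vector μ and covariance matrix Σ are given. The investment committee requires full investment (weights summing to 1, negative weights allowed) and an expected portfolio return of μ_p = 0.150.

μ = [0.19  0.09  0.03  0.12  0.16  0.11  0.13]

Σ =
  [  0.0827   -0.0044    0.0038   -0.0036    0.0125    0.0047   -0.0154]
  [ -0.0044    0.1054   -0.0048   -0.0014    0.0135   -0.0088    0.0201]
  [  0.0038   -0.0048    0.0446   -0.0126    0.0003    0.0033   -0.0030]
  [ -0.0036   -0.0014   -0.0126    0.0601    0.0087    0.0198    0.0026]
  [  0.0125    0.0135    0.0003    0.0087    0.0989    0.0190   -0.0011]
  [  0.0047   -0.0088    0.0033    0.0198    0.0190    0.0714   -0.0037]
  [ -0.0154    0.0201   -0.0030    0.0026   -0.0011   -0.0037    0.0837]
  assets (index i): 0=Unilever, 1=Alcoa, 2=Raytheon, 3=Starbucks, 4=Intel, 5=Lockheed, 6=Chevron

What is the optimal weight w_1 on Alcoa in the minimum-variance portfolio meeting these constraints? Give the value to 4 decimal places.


0.0402

p=Σ⁻¹μ = [2.5360  0.6173  1.1440  1.9541  0.9228  0.7077  1.8952]
q=Σ⁻¹𝟙 = [13.5634  9.1874  28.2821  20.1566  4.0968  6.9310  12.9845]
a=μᵀp=1.278078  b=𝟙ᵀp=9.777039  c=𝟙ᵀq=95.201748  D=ac−b²=26.084763
λ₁=(c·0.150−b)/D = (95.201748·0.150−9.777039)/26.084763 = 0.172638
λ₂=(a−b·0.150)/D = (1.278078−9.777039·0.150)/26.084763 = -0.007226
w* = 0.172638·p + -0.007226·q:
  w_0 = 0.172638·2.5360 + -0.007226·13.5634 = 0.3398  (Unilever)
  w_1 = 0.172638·0.6173 + -0.007226·9.1874 = 0.0402  (Alcoa)
  w_2 = 0.172638·1.1440 + -0.007226·28.2821 = -0.0069  (Raytheon)
  w_3 = 0.172638·1.9541 + -0.007226·20.1566 = 0.1917  (Starbucks)
  w_4 = 0.172638·0.9228 + -0.007226·4.0968 = 0.1297  (Intel)
  w_5 = 0.172638·0.7077 + -0.007226·6.9310 = 0.0721  (Lockheed)
  w_6 = 0.172638·1.8952 + -0.007226·12.9845 = 0.2334  (Chevron)
Σw_i=1.0000  μᵀw=0.1500
σ²=wᵀΣw=λ₁·μ_p+λ₂ = 0.172638·0.150 + -0.007226 = 0.018670 ≈ 0.0187


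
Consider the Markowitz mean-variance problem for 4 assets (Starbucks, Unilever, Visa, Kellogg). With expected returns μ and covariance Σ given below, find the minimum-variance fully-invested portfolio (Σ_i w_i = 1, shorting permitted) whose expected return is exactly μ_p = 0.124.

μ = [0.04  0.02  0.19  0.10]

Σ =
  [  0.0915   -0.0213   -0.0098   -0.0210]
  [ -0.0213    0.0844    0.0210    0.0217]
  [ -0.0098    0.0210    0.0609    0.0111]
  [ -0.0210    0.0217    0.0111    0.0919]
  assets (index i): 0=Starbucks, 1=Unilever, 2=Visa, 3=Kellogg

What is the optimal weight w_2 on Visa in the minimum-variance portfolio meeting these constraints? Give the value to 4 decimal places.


p=Σ⁻¹μ = [0.8824  -0.6260  3.2881  1.0404]
q=Σ⁻¹𝟙 = [17.2063  9.9881  13.7783  10.7905]
a=μᵀp=0.751555  b=𝟙ᵀp=4.584939  c=𝟙ᵀq=51.763197  D=ac−b²=17.881237
λ₁=(c·0.124−b)/D = (51.763197·0.124−4.584939)/17.881237 = 0.102549
λ₂=(a−b·0.124)/D = (0.751555−4.584939·0.124)/17.881237 = 0.010235
w* = 0.102549·p + 0.010235·q:
  w_0 = 0.102549·0.8824 + 0.010235·17.2063 = 0.2666  (Starbucks)
  w_1 = 0.102549·-0.6260 + 0.010235·9.9881 = 0.0380  (Unilever)
  w_2 = 0.102549·3.2881 + 0.010235·13.7783 = 0.4782  (Visa)
  w_3 = 0.102549·1.0404 + 0.010235·10.7905 = 0.2171  (Kellogg)
Σw_i=1.0000  μᵀw=0.1240
σ²=wᵀΣw=λ₁·μ_p+λ₂ = 0.102549·0.124 + 0.010235 = 0.022952 ≈ 0.0230

0.4782


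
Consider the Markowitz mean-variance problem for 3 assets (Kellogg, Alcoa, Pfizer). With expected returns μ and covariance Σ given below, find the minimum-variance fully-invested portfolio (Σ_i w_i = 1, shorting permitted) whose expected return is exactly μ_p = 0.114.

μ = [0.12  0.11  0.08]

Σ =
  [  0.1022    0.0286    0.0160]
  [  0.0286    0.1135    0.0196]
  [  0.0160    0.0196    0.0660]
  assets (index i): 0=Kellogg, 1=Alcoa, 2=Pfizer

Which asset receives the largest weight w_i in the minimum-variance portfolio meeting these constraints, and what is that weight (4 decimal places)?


p=Σ⁻¹μ = [0.8760  0.6069  0.8195]
q=Σ⁻¹𝟙 = [6.4690  5.0962  12.0699]
a=μᵀp=0.237444  b=𝟙ᵀp=2.302449  c=𝟙ᵀq=23.635044  D=ac−b²=0.310731
λ₁=(c·0.114−b)/D = (23.635044·0.114−2.302449)/0.310731 = 1.261369
λ₂=(a−b·0.114)/D = (0.237444−2.302449·0.114)/0.310731 = -0.080568
w* = 1.261369·p + -0.080568·q:
  w_0 = 1.261369·0.8760 + -0.080568·6.4690 = 0.5838  (Kellogg)
  w_1 = 1.261369·0.6069 + -0.080568·5.0962 = 0.3549  (Alcoa)
  w_2 = 1.261369·0.8195 + -0.080568·12.0699 = 0.0613  (Pfizer)
Σw_i=1.0000  μᵀw=0.1140
σ²=wᵀΣw=λ₁·μ_p+λ₂ = 1.261369·0.114 + -0.080568 = 0.063228 ≈ 0.0632

Kellogg (0.5838)


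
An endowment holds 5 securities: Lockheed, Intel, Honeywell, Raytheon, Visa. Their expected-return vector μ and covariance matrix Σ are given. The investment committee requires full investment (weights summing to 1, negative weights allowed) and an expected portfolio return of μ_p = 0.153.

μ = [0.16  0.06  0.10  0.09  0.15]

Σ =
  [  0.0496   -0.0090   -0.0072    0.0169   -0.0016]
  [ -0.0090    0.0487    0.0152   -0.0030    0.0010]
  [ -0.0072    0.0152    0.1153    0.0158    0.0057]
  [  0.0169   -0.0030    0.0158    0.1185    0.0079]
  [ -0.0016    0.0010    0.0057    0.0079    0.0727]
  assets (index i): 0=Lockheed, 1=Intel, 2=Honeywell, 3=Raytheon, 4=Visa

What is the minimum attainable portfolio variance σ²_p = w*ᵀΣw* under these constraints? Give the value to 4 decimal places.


x=Σ⁻¹μ = [3.6893  1.6314  0.7762  0.0340  2.0575]
y=Σ⁻¹𝟙 = [24.3223  23.1389  5.9618  3.8888  13.0822]
a=μᵀx=1.077476  b=𝟙ᵀx=8.188401  c=𝟙ᵀy=70.393999  D=ac−b²=8.797946
λ₁=(c·0.153−b)/D = (70.393999·0.153−8.188401)/8.797946 = 0.293464
λ₂=(a−b·0.153)/D = (1.077476−8.188401·0.153)/8.797946 = -0.019931
w* = 0.293464·x + -0.019931·y:
  w_0 = 0.293464·3.6893 + -0.019931·24.3223 = 0.5979  (Lockheed)
  w_1 = 0.293464·1.6314 + -0.019931·23.1389 = 0.0176  (Intel)
  w_2 = 0.293464·0.7762 + -0.019931·5.9618 = 0.1090  (Honeywell)
  w_3 = 0.293464·0.0340 + -0.019931·3.8888 = -0.0675  (Raytheon)
  w_4 = 0.293464·2.0575 + -0.019931·13.0822 = 0.3431  (Visa)
Σw_i=1.0000  μᵀw=0.1530
σ²=wᵀΣw=λ₁·μ_p+λ₂ = 0.293464·0.153 + -0.019931 = 0.024969 ≈ 0.0250

0.0250


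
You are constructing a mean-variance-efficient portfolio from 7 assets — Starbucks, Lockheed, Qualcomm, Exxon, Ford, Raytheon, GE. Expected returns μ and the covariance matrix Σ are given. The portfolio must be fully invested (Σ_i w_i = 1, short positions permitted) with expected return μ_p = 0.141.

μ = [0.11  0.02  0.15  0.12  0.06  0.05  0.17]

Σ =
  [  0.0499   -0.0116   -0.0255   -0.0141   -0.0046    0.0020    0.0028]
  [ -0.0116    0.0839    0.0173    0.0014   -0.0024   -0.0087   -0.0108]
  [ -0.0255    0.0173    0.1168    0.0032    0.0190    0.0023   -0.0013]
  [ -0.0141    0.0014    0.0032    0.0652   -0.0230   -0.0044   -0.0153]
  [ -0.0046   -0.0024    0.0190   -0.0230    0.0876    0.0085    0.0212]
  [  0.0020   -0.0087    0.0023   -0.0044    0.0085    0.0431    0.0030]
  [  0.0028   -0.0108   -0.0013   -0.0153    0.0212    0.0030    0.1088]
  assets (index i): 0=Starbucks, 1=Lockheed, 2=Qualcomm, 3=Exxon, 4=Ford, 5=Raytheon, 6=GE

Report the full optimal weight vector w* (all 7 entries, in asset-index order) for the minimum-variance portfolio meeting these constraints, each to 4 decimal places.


p=Σ⁻¹μ = [4.2462  0.7566  1.8592  3.4673  0.8879  1.0677  1.8357]
q=Σ⁻¹𝟙 = [38.7723  18.9481  10.5152  32.3905  15.1503  24.2101  11.1352]
a=μᵀp=1.595890  b=𝟙ᵀp=14.120556  c=𝟙ᵀq=151.121676  D=ac−b²=41.783454
λ₁=(c·0.141−b)/D = (151.121676·0.141−14.120556)/41.783454 = 0.172020
λ₂=(a−b·0.141)/D = (1.595890−14.120556·0.141)/41.783454 = -0.009456
w* = 0.172020·p + -0.009456·q:
  w_0 = 0.172020·4.2462 + -0.009456·38.7723 = 0.3638  (Starbucks)
  w_1 = 0.172020·0.7566 + -0.009456·18.9481 = -0.0490  (Lockheed)
  w_2 = 0.172020·1.8592 + -0.009456·10.5152 = 0.2204  (Qualcomm)
  w_3 = 0.172020·3.4673 + -0.009456·32.3905 = 0.2902  (Exxon)
  w_4 = 0.172020·0.8879 + -0.009456·15.1503 = 0.0095  (Ford)
  w_5 = 0.172020·1.0677 + -0.009456·24.2101 = -0.0453  (Raytheon)
  w_6 = 0.172020·1.8357 + -0.009456·11.1352 = 0.2105  (GE)
Σw_i=1.0000  μᵀw=0.1410
σ²=wᵀΣw=λ₁·μ_p+λ₂ = 0.172020·0.141 + -0.009456 = 0.014799 ≈ 0.0148

0.3638  -0.0490  0.2204  0.2902  0.0095  -0.0453  0.2105


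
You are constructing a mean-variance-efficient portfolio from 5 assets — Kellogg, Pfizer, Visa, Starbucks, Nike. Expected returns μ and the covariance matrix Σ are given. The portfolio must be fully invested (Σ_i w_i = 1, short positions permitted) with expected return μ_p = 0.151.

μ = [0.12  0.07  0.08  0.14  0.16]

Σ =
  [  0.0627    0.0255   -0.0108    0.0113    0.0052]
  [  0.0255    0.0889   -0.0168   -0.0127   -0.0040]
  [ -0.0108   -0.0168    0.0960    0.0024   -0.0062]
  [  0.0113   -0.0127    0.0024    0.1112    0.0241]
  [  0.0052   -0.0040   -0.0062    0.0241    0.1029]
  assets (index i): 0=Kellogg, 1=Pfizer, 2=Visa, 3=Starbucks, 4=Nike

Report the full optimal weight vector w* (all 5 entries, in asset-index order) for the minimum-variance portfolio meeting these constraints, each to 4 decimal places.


0.4427  -0.1705  0.0290  0.2158  0.4830

g=Σ⁻¹μ = [1.5435  0.7582  1.2070  0.8643  1.3767]
h=Σ⁻¹𝟙 = [11.5174  12.0244  14.2123  6.9761  8.8260]
a=μᵀg=0.676119  b=𝟙ᵀg=5.749609  c=𝟙ᵀh=53.556309  D=ac−b²=3.152458
λ₁=(c·0.151−b)/D = (53.556309·0.151−5.749609)/3.152458 = 0.741451
λ₂=(a−b·0.151)/D = (0.676119−5.749609·0.151)/3.152458 = -0.060928
w* = 0.741451·g + -0.060928·h:
  w_0 = 0.741451·1.5435 + -0.060928·11.5174 = 0.4427  (Kellogg)
  w_1 = 0.741451·0.7582 + -0.060928·12.0244 = -0.1705  (Pfizer)
  w_2 = 0.741451·1.2070 + -0.060928·14.2123 = 0.0290  (Visa)
  w_3 = 0.741451·0.8643 + -0.060928·6.9761 = 0.2158  (Starbucks)
  w_4 = 0.741451·1.3767 + -0.060928·8.8260 = 0.4830  (Nike)
Σw_i=1.0000  μᵀw=0.1510
σ²=wᵀΣw=λ₁·μ_p+λ₂ = 0.741451·0.151 + -0.060928 = 0.051032 ≈ 0.0510


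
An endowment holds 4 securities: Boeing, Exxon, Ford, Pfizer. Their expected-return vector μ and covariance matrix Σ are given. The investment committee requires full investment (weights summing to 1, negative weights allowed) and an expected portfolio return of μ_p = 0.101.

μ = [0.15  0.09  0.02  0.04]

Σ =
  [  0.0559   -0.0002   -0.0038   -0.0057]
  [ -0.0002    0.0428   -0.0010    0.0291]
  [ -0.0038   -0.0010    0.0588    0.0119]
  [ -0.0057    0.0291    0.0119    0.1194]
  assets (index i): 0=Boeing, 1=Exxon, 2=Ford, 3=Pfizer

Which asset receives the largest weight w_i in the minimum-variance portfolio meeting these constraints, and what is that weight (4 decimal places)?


p=Σ⁻¹μ = [2.7171  2.2204  0.5807  -0.1343]
q=Σ⁻¹𝟙 = [19.4130  22.5256  18.2409  1.9941]
a=μᵀp=0.613638  b=𝟙ᵀp=5.383836  c=𝟙ᵀq=62.173592  D=ac−b²=9.166418
λ₁=(c·0.101−b)/D = (62.173592·0.101−5.383836)/9.166418 = 0.097715
λ₂=(a−b·0.101)/D = (0.613638−5.383836·0.101)/9.166418 = 0.007623
w* = 0.097715·p + 0.007623·q:
  w_0 = 0.097715·2.7171 + 0.007623·19.4130 = 0.4135  (Boeing)
  w_1 = 0.097715·2.2204 + 0.007623·22.5256 = 0.3887  (Exxon)
  w_2 = 0.097715·0.5807 + 0.007623·18.2409 = 0.1958  (Ford)
  w_3 = 0.097715·-0.1343 + 0.007623·1.9941 = 0.0021  (Pfizer)
Σw_i=1.0000  μᵀw=0.1010
σ²=wᵀΣw=λ₁·μ_p+λ₂ = 0.097715·0.101 + 0.007623 = 0.017492 ≈ 0.0175

Boeing (0.4135)


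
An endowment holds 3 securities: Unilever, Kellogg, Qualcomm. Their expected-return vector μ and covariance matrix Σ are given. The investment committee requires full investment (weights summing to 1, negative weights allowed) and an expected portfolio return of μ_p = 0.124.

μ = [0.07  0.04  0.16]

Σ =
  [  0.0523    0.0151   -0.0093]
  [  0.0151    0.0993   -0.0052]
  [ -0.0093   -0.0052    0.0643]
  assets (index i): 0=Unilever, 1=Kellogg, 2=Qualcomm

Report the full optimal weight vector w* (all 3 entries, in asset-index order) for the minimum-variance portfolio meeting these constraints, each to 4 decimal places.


x=Σ⁻¹μ = [1.7486  0.2817  2.7640]
y=Σ⁻¹𝟙 = [20.2115  7.9984  19.1222]
a=μᵀx=0.575913  b=𝟙ᵀx=4.794295  c=𝟙ᵀy=47.332111  D=ac−b²=4.273911
λ₁=(c·0.124−b)/D = (47.332111·0.124−4.794295)/4.273911 = 0.251500
λ₂=(a−b·0.124)/D = (0.575913−4.794295·0.124)/4.273911 = -0.004347
w* = 0.251500·x + -0.004347·y:
  w_0 = 0.251500·1.7486 + -0.004347·20.2115 = 0.3519  (Unilever)
  w_1 = 0.251500·0.2817 + -0.004347·7.9984 = 0.0361  (Kellogg)
  w_2 = 0.251500·2.7640 + -0.004347·19.1222 = 0.6120  (Qualcomm)
Σw_i=1.0000  μᵀw=0.1240
σ²=wᵀΣw=λ₁·μ_p+λ₂ = 0.251500·0.124 + -0.004347 = 0.026839 ≈ 0.0268

0.3519  0.0361  0.6120


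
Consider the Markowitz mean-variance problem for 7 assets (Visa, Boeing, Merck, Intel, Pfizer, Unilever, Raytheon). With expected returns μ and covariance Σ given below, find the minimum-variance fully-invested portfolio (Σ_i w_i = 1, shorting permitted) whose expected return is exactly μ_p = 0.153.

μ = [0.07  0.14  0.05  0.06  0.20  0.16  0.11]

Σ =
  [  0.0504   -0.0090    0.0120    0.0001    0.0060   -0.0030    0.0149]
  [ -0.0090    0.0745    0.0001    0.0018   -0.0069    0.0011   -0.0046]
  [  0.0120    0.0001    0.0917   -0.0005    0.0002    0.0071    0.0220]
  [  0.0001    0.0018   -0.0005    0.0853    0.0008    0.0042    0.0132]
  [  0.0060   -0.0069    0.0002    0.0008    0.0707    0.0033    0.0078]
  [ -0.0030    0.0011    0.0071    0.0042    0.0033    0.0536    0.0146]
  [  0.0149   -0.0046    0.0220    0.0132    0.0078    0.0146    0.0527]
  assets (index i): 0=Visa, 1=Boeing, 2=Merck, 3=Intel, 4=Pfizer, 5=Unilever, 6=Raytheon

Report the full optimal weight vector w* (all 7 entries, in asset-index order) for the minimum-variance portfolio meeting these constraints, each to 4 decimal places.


0.1202  0.2336  -0.0190  0.0203  0.2976  0.2777  0.0697

u=Σ⁻¹μ = [1.4413  2.2977  -0.0099  0.3970  2.7314  2.6441  0.6482]
v=Σ⁻¹𝟙 = [19.7428  16.7200  6.2718  9.9477  12.8458  16.0961  3.3824]
a=μᵀu=1.486531  b=𝟙ᵀu=10.149861  c=𝟙ᵀv=85.006694  D=ac−b²=23.345389
λ₁=(c·0.153−b)/D = (85.006694·0.153−10.149861)/23.345389 = 0.122344
λ₂=(a−b·0.153)/D = (1.486531−10.149861·0.153)/23.345389 = -0.002844
w* = 0.122344·u + -0.002844·v:
  w_0 = 0.122344·1.4413 + -0.002844·19.7428 = 0.1202  (Visa)
  w_1 = 0.122344·2.2977 + -0.002844·16.7200 = 0.2336  (Boeing)
  w_2 = 0.122344·-0.0099 + -0.002844·6.2718 = -0.0190  (Merck)
  w_3 = 0.122344·0.3970 + -0.002844·9.9477 = 0.0203  (Intel)
  w_4 = 0.122344·2.7314 + -0.002844·12.8458 = 0.2976  (Pfizer)
  w_5 = 0.122344·2.6441 + -0.002844·16.0961 = 0.2777  (Unilever)
  w_6 = 0.122344·0.6482 + -0.002844·3.3824 = 0.0697  (Raytheon)
Σw_i=1.0000  μᵀw=0.1530
σ²=wᵀΣw=λ₁·μ_p+λ₂ = 0.122344·0.153 + -0.002844 = 0.015874 ≈ 0.0159


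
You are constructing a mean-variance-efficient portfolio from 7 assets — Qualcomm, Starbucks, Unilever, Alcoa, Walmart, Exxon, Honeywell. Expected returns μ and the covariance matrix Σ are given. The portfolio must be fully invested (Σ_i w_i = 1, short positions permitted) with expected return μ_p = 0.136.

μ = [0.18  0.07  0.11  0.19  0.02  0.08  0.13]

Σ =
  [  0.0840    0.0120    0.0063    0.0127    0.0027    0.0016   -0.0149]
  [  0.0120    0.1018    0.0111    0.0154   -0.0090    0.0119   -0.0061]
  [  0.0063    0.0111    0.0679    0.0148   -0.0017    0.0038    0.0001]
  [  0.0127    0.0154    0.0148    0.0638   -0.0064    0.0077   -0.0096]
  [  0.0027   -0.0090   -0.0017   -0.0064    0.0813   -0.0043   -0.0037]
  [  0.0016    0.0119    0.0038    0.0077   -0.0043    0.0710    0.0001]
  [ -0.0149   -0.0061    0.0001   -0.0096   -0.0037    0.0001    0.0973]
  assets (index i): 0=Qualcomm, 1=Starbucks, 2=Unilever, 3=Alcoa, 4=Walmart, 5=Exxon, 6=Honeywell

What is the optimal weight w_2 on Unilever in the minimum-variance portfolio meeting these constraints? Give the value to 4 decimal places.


p=Σ⁻¹μ = [1.9866  0.0374  0.8231  2.6319  0.5370  0.7761  1.9211]
q=Σ⁻¹𝟙 = [10.1947  6.5294  9.7969  11.9863  15.0949  11.8307  13.9824]
a=μᵀp=1.273375  b=𝟙ᵀp=8.713206  c=𝟙ᵀq=79.415103  D=ac−b²=25.205273
λ₁=(c·0.136−b)/D = (79.415103·0.136−8.713206)/25.205273 = 0.082810
λ₂=(a−b·0.136)/D = (1.273375−8.713206·0.136)/25.205273 = 0.003506
w* = 0.082810·p + 0.003506·q:
  w_0 = 0.082810·1.9866 + 0.003506·10.1947 = 0.2003  (Qualcomm)
  w_1 = 0.082810·0.0374 + 0.003506·6.5294 = 0.0260  (Starbucks)
  w_2 = 0.082810·0.8231 + 0.003506·9.7969 = 0.1025  (Unilever)
  w_3 = 0.082810·2.6319 + 0.003506·11.9863 = 0.2600  (Alcoa)
  w_4 = 0.082810·0.5370 + 0.003506·15.0949 = 0.0974  (Walmart)
  w_5 = 0.082810·0.7761 + 0.003506·11.8307 = 0.1057  (Exxon)
  w_6 = 0.082810·1.9211 + 0.003506·13.9824 = 0.2081  (Honeywell)
Σw_i=1.0000  μᵀw=0.1360
σ²=wᵀΣw=λ₁·μ_p+λ₂ = 0.082810·0.136 + 0.003506 = 0.014769 ≈ 0.0148

0.1025


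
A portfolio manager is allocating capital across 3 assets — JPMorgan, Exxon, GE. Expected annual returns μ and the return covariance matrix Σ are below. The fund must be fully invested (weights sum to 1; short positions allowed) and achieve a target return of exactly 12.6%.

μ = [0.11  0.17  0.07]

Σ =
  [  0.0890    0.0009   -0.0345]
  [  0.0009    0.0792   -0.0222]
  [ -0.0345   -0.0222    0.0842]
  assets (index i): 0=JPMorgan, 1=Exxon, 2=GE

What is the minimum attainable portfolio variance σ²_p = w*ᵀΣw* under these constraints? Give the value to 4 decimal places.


g=Σ⁻¹μ = [2.1602  2.8108  2.4575]
h=Σ⁻¹𝟙 = [20.9734  19.5722  25.6305]
a=μᵀg=0.887479  b=𝟙ᵀg=7.428494  c=𝟙ᵀh=66.176177  D=ac−b²=3.547448
λ₁=(c·0.126−b)/D = (66.176177·0.126−7.428494)/3.547448 = 0.256439
λ₂=(a−b·0.126)/D = (0.887479−7.428494·0.126)/3.547448 = -0.013675
w* = 0.256439·g + -0.013675·h:
  w_0 = 0.256439·2.1602 + -0.013675·20.9734 = 0.2671  (JPMorgan)
  w_1 = 0.256439·2.8108 + -0.013675·19.5722 = 0.4531  (Exxon)
  w_2 = 0.256439·2.4575 + -0.013675·25.6305 = 0.2797  (GE)
Σw_i=1.0000  μᵀw=0.1260
σ²=wᵀΣw=λ₁·μ_p+λ₂ = 0.256439·0.126 + -0.013675 = 0.018636 ≈ 0.0186

0.0186


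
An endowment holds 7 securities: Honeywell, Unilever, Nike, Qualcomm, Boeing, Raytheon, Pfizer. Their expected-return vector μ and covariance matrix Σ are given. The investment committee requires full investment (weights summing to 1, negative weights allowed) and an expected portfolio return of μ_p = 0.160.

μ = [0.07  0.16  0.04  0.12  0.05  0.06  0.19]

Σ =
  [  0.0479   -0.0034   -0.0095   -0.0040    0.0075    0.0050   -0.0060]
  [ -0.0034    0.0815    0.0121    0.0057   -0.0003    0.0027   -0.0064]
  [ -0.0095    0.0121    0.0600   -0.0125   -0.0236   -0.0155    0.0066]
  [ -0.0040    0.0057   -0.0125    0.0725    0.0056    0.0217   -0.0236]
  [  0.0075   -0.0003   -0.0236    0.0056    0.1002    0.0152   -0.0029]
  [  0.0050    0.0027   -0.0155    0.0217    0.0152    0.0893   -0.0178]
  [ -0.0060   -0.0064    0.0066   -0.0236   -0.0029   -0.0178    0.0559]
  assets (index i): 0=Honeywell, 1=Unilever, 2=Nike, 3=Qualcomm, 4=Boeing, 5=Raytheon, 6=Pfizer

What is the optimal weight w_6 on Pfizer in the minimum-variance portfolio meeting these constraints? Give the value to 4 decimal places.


x=Σ⁻¹μ = [2.6452  2.0741  1.1469  3.3290  0.4176  0.8745  5.4905]
y=Σ⁻¹𝟙 = [30.6735  9.6977  29.3305  26.2994  12.2258  12.7059  34.6120]
a=μᵀx=2.078928  b=𝟙ᵀx=15.977851  c=𝟙ᵀy=155.544794  D=ac−b²=68.074763
λ₁=(c·0.160−b)/D = (155.544794·0.160−15.977851)/68.074763 = 0.130875
λ₂=(a−b·0.160)/D = (2.078928−15.977851·0.160)/68.074763 = -0.007015
w* = 0.130875·x + -0.007015·y:
  w_0 = 0.130875·2.6452 + -0.007015·30.6735 = 0.1310  (Honeywell)
  w_1 = 0.130875·2.0741 + -0.007015·9.6977 = 0.2034  (Unilever)
  w_2 = 0.130875·1.1469 + -0.007015·29.3305 = -0.0556  (Nike)
  w_3 = 0.130875·3.3290 + -0.007015·26.2994 = 0.2512  (Qualcomm)
  w_4 = 0.130875·0.4176 + -0.007015·12.2258 = -0.0311  (Boeing)
  w_5 = 0.130875·0.8745 + -0.007015·12.7059 = 0.0253  (Raytheon)
  w_6 = 0.130875·5.4905 + -0.007015·34.6120 = 0.4758  (Pfizer)
Σw_i=1.0000  μᵀw=0.1600
σ²=wᵀΣw=λ₁·μ_p+λ₂ = 0.130875·0.160 + -0.007015 = 0.013925 ≈ 0.0139

0.4758


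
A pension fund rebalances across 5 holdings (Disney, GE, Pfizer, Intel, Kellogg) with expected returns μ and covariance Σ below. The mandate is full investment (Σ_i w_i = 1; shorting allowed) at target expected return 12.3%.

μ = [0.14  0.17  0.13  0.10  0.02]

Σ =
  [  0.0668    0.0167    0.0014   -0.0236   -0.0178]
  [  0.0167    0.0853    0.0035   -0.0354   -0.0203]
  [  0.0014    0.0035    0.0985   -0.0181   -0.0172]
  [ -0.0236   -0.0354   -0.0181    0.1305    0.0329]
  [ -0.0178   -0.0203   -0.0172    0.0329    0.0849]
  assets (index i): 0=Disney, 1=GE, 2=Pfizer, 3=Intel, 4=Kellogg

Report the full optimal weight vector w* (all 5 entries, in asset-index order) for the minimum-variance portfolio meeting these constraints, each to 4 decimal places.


0.2498  0.2512  0.1821  0.1914  0.1255

g=Σ⁻¹μ = [2.3530  2.4574  1.7048  1.8573  0.9421]
h=Σ⁻¹𝟙 = [19.8993  17.0415  14.8475  13.4507  17.8209]
a=μᵀg=1.173372  b=𝟙ᵀg=9.314606  c=𝟙ᵀh=83.059829  D=ac−b²=10.698200
λ₁=(c·0.123−b)/D = (83.059829·0.123−9.314606)/10.698200 = 0.084290
λ₂=(a−b·0.123)/D = (1.173372−9.314606·0.123)/10.698200 = 0.002587
w* = 0.084290·g + 0.002587·h:
  w_0 = 0.084290·2.3530 + 0.002587·19.8993 = 0.2498  (Disney)
  w_1 = 0.084290·2.4574 + 0.002587·17.0415 = 0.2512  (GE)
  w_2 = 0.084290·1.7048 + 0.002587·14.8475 = 0.1821  (Pfizer)
  w_3 = 0.084290·1.8573 + 0.002587·13.4507 = 0.1914  (Intel)
  w_4 = 0.084290·0.9421 + 0.002587·17.8209 = 0.1255  (Kellogg)
Σw_i=1.0000  μᵀw=0.1230
σ²=wᵀΣw=λ₁·μ_p+λ₂ = 0.084290·0.123 + 0.002587 = 0.012955 ≈ 0.0130


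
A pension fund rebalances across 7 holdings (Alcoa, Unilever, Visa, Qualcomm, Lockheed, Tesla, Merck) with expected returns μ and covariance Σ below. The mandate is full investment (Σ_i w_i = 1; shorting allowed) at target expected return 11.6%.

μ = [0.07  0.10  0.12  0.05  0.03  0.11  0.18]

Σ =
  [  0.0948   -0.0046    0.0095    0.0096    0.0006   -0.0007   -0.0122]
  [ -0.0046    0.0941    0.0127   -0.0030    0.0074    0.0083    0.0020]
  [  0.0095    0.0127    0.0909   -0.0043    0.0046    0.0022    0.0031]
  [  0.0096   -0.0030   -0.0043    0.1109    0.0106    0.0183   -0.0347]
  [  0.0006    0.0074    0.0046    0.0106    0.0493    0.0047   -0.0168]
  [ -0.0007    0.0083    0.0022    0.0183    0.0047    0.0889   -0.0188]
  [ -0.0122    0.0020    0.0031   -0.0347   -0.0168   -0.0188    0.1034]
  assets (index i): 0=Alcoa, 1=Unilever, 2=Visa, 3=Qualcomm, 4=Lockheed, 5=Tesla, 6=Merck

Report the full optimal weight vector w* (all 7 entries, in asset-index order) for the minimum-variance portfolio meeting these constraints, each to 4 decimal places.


0.1035  0.0901  0.1268  0.1023  0.0781  0.1828  0.3165

u=Σ⁻¹μ = [0.9135  0.7477  0.9948  0.8907  0.9201  1.4503  2.5164]
v=Σ⁻¹𝟙 = [11.6008  7.4357  7.2078  10.7714  21.7355  11.3054  19.8818]
a=μᵀu=0.942717  b=𝟙ᵀu=8.433517  c=𝟙ᵀv=89.938421  D=ac−b²=13.662252
λ₁=(c·0.116−b)/D = (89.938421·0.116−8.433517)/13.662252 = 0.146340
λ₂=(a−b·0.116)/D = (0.942717−8.433517·0.116)/13.662252 = -0.002604
w* = 0.146340·u + -0.002604·v:
  w_0 = 0.146340·0.9135 + -0.002604·11.6008 = 0.1035  (Alcoa)
  w_1 = 0.146340·0.7477 + -0.002604·7.4357 = 0.0901  (Unilever)
  w_2 = 0.146340·0.9948 + -0.002604·7.2078 = 0.1268  (Visa)
  w_3 = 0.146340·0.8907 + -0.002604·10.7714 = 0.1023  (Qualcomm)
  w_4 = 0.146340·0.9201 + -0.002604·21.7355 = 0.0781  (Lockheed)
  w_5 = 0.146340·1.4503 + -0.002604·11.3054 = 0.1828  (Tesla)
  w_6 = 0.146340·2.5164 + -0.002604·19.8818 = 0.3165  (Merck)
Σw_i=1.0000  μᵀw=0.1160
σ²=wᵀΣw=λ₁·μ_p+λ₂ = 0.146340·0.116 + -0.002604 = 0.014372 ≈ 0.0144


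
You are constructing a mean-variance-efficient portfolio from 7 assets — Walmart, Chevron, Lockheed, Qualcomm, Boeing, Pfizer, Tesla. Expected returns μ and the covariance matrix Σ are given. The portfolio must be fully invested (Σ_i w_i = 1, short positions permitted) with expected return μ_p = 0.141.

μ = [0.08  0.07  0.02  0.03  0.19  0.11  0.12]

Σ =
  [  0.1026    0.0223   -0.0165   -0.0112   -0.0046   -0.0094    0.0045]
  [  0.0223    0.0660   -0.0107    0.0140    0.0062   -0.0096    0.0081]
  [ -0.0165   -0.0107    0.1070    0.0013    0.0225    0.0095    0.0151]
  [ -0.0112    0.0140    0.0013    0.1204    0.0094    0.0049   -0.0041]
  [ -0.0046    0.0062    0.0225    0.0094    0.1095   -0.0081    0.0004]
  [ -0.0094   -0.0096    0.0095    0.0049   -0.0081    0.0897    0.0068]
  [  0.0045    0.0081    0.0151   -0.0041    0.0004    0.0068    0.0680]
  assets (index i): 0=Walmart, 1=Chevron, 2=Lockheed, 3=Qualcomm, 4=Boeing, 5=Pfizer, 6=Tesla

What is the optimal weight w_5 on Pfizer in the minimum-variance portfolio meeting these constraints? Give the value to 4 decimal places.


g=Σ⁻¹μ = [0.7557  0.5560  -0.3967  0.1049  1.9097  1.4535  1.5863]
h=Σ⁻¹𝟙 = [10.3605  11.2291  7.8876  7.1390  7.5584  12.1270  10.1044]
a=μᵀg=0.807667  b=𝟙ᵀg=5.969397  c=𝟙ᵀh=66.405992  D=ac−b²=18.000246
λ₁=(c·0.141−b)/D = (66.405992·0.141−5.969397)/18.000246 = 0.188545
λ₂=(a−b·0.141)/D = (0.807667−5.969397·0.141)/18.000246 = -0.001890
w* = 0.188545·g + -0.001890·h:
  w_0 = 0.188545·0.7557 + -0.001890·10.3605 = 0.1229  (Walmart)
  w_1 = 0.188545·0.5560 + -0.001890·11.2291 = 0.0836  (Chevron)
  w_2 = 0.188545·-0.3967 + -0.001890·7.8876 = -0.0897  (Lockheed)
  w_3 = 0.188545·0.1049 + -0.001890·7.1390 = 0.0063  (Qualcomm)
  w_4 = 0.188545·1.9097 + -0.001890·7.5584 = 0.3458  (Boeing)
  w_5 = 0.188545·1.4535 + -0.001890·12.1270 = 0.2511  (Pfizer)
  w_6 = 0.188545·1.5863 + -0.001890·10.1044 = 0.2800  (Tesla)
Σw_i=1.0000  μᵀw=0.1410
σ²=wᵀΣw=λ₁·μ_p+λ₂ = 0.188545·0.141 + -0.001890 = 0.024695 ≈ 0.0247

0.2511
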